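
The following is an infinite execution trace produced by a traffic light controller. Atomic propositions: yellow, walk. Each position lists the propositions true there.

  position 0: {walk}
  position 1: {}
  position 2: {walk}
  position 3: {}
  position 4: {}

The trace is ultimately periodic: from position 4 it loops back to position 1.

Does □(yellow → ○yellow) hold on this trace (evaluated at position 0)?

Yes

yellow → ○yellow holds at every position 0..4, and those are all positions ever visited, so □(yellow → ○yellow) holds.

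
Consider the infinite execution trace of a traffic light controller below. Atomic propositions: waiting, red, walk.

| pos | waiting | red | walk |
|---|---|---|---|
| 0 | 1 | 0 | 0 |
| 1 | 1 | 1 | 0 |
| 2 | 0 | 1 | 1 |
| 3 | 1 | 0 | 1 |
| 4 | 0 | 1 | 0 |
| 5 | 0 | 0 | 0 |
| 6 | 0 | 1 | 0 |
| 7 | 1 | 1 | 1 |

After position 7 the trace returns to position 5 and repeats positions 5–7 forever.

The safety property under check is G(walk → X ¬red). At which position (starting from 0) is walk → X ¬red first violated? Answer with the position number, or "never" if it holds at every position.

Check walk → X ¬red at each position in order: 0 ✓, 1 ✓, 2 ✓.
At position 3 the labels are {waiting, walk} and the next position 4 has {red}, so walk → X ¬red is false there. This is the first violation.

3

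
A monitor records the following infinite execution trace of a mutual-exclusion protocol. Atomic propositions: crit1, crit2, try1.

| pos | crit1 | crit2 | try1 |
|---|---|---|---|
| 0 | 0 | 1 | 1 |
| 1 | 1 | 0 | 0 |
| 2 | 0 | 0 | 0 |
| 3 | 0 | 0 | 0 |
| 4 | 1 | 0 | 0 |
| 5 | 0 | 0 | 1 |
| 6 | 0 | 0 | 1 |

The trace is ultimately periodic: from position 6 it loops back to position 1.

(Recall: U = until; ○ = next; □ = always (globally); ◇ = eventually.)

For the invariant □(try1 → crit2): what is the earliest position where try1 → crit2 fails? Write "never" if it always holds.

Check try1 → crit2 at each position in order: 0 ✓, 1 ✓, 2 ✓, 3 ✓, 4 ✓.
At position 5 the labels are {try1}, so try1 → crit2 is false there. This is the first violation.

5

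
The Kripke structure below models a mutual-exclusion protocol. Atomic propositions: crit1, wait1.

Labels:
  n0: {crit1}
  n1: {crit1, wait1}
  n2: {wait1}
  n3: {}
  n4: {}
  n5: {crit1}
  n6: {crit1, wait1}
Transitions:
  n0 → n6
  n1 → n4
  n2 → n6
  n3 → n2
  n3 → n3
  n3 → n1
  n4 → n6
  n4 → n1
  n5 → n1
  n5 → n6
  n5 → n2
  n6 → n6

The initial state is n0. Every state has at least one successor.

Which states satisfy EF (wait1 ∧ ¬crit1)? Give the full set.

States satisfying wait1 ∧ ¬crit1: {n2}.
States satisfying EF (wait1 ∧ ¬crit1): {n2, n3, n5}.

{n2, n3, n5}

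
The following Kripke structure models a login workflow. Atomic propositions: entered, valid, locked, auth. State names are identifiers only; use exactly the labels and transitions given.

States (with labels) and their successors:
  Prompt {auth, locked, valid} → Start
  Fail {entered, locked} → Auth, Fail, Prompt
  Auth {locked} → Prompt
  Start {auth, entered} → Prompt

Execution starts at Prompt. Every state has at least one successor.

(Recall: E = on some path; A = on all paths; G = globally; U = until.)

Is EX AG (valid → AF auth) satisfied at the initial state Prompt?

Holds

States satisfying AG (valid → AF auth): {Prompt, Fail, Auth, Start}.
States satisfying EX AG (valid → AF auth): {Prompt, Fail, Auth, Start}.
Prompt ∈ Sat(EX AG (valid → AF auth)).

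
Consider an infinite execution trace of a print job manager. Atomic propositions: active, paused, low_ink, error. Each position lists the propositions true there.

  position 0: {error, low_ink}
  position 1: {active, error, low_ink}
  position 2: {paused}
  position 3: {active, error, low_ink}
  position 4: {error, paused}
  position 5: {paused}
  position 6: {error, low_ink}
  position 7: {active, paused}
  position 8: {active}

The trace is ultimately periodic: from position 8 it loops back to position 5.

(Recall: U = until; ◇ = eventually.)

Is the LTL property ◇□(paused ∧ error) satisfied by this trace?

Does not hold

□(paused ∧ error) is false at every position 0..8, so it never becomes true and ◇□(paused ∧ error) fails.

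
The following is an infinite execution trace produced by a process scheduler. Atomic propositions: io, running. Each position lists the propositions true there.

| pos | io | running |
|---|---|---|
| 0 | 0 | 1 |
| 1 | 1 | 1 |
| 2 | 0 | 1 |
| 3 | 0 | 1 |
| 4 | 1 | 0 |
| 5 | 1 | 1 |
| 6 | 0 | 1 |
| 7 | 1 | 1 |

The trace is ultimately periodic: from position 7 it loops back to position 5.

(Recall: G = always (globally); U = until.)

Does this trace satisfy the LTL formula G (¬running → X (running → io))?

¬running → X (running → io) holds at every position 0..7, and those are all positions ever visited, so G (¬running → X (running → io)) holds.
Positions where ¬running holds: 4.
Check X (running → io) at each: 4→ok.

Satisfied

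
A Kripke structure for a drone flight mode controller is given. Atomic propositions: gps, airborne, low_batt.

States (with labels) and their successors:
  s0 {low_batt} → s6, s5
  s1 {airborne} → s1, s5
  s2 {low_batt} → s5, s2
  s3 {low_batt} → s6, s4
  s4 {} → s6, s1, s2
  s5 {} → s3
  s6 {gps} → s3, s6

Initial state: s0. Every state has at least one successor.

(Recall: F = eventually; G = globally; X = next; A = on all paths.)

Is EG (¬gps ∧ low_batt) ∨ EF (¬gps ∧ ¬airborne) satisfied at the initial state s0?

States satisfying ¬gps ∧ low_batt: {s0, s2, s3}.
States satisfying EG (¬gps ∧ low_batt): {s2}.
States satisfying ¬gps ∧ ¬airborne: {s0, s2, s3, s4, s5}.
States satisfying EF (¬gps ∧ ¬airborne): {s0, s1, s2, s3, s4, s5, s6}.
States satisfying EG (¬gps ∧ low_batt) ∨ EF (¬gps ∧ ¬airborne): {s0, s1, s2, s3, s4, s5, s6}.
s0 ∈ Sat(EG (¬gps ∧ low_batt) ∨ EF (¬gps ∧ ¬airborne)).

Satisfied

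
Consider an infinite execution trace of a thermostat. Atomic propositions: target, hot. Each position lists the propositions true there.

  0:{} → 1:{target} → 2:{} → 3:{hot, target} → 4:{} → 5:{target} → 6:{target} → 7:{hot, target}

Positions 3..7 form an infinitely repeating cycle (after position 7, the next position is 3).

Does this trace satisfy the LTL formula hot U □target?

No

Walking from position 0: at position 0, □target has not yet held and hot fails, so hot U □target is false.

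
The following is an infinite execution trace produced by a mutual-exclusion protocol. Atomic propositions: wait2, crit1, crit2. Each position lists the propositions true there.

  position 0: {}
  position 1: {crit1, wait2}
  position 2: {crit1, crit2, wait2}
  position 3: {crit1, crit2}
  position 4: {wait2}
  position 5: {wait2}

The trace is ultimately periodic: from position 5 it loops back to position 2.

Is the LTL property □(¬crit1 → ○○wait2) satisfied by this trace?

Does not hold

¬crit1 → ○○wait2 must hold at every position from 0 onward. It fails at position 5, so □(¬crit1 → ○○wait2) is false.
Positions where ¬crit1 holds: 0, 4, 5.
Check ○○wait2 at each: 0→ok, 4→ok, 5→fails.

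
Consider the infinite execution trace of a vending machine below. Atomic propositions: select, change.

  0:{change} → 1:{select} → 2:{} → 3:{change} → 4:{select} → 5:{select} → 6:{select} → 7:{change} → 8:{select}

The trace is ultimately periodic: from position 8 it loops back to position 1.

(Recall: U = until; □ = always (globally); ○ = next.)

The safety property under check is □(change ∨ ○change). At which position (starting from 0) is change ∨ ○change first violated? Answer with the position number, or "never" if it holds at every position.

Check change ∨ ○change at each position in order: 0 ✓.
At position 1 the labels are {select} and the next position 2 has {}, so change ∨ ○change is false there. This is the first violation.

1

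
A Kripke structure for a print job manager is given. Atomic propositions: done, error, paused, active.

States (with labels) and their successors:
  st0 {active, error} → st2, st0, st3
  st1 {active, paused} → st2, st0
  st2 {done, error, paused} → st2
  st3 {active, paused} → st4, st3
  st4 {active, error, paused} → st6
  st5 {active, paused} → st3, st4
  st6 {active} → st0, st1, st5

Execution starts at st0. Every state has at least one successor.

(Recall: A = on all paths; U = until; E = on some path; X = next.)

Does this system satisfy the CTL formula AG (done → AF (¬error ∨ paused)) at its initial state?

Satisfied

States satisfying done → AF (¬error ∨ paused): {st0, st1, st2, st3, st4, st5, st6}.
States satisfying AG (done → AF (¬error ∨ paused)): {st0, st1, st2, st3, st4, st5, st6}.
Every state reachable from st0 satisfies done → AF (¬error ∨ paused).
st0 ∈ Sat(AG (done → AF (¬error ∨ paused))).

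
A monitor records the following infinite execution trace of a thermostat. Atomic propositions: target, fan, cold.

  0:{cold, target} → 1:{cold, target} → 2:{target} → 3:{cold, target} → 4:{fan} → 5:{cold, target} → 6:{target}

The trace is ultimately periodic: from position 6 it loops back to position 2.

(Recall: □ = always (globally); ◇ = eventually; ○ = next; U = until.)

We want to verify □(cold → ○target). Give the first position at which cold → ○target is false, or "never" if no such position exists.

Check cold → ○target at each position in order: 0 ✓, 1 ✓, 2 ✓.
At position 3 the labels are {cold, target} and the next position 4 has {fan}, so cold → ○target is false there. This is the first violation.

3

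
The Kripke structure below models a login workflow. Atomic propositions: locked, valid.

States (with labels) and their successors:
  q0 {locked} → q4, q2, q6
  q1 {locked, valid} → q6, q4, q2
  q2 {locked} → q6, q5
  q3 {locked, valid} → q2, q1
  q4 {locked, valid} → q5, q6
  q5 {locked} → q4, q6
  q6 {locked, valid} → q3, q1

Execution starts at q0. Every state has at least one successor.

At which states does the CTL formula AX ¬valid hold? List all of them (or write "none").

none

States satisfying ¬valid: {q0, q2, q5}.
States satisfying AX ¬valid: ∅.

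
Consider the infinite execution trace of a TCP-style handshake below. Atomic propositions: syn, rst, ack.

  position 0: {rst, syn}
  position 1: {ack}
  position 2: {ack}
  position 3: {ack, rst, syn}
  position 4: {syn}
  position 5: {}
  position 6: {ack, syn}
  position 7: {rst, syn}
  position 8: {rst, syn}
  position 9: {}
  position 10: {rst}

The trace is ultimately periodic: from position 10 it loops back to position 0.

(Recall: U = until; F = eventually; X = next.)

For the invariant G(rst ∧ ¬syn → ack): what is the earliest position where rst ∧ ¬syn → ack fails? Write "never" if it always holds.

10

Check rst ∧ ¬syn → ack at each position in order: 0 ✓, 1 ✓, 2 ✓, 3 ✓, 4 ✓, 5 ✓, 6 ✓, 7 ✓, 8 ✓, 9 ✓.
At position 10 the labels are {rst}, so rst ∧ ¬syn → ack is false there. This is the first violation.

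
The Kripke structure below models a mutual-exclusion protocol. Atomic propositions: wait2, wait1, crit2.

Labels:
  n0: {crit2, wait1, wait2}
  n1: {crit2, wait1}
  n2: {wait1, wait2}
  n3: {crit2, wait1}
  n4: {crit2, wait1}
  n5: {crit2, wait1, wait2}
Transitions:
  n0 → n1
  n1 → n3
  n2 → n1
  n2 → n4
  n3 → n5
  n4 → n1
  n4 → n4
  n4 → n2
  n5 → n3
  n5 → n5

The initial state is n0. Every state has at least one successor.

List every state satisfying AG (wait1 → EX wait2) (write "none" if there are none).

States satisfying wait1 → EX wait2: {n3, n4, n5}.
States satisfying AG (wait1 → EX wait2): {n3, n5}.

{n3, n5}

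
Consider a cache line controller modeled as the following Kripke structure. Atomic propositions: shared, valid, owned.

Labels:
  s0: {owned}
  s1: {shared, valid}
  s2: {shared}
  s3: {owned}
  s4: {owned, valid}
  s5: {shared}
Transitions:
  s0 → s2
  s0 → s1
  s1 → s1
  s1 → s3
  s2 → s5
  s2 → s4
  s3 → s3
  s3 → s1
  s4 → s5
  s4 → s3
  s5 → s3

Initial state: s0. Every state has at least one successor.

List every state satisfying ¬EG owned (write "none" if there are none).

{s0, s1, s2, s5}

States satisfying owned: {s0, s3, s4}.
States satisfying EG owned: {s3, s4}.
States satisfying ¬EG owned: {s0, s1, s2, s5}.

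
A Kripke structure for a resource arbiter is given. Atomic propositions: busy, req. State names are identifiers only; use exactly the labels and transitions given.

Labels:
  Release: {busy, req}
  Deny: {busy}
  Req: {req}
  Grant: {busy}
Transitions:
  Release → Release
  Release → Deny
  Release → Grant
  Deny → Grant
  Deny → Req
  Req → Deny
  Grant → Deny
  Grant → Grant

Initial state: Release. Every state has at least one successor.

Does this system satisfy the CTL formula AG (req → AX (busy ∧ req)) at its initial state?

States satisfying req → AX (busy ∧ req): {Deny, Grant}.
States satisfying AG (req → AX (busy ∧ req)): ∅.
Release is reachable from Release and violates req → AX (busy ∧ req), so AG fails at Release.
Release ∉ Sat(AG (req → AX (busy ∧ req))).

Does not hold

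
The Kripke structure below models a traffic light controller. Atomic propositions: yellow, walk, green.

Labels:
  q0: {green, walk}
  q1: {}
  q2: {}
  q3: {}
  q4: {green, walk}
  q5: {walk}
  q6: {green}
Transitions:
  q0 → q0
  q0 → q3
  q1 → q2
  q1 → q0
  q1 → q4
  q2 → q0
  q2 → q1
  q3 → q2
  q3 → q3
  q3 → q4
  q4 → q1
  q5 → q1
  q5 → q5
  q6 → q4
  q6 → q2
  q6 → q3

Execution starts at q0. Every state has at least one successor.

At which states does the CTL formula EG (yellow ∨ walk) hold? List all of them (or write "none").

States satisfying yellow ∨ walk: {q0, q4, q5}.
States satisfying EG (yellow ∨ walk): {q0, q5}.

{q0, q5}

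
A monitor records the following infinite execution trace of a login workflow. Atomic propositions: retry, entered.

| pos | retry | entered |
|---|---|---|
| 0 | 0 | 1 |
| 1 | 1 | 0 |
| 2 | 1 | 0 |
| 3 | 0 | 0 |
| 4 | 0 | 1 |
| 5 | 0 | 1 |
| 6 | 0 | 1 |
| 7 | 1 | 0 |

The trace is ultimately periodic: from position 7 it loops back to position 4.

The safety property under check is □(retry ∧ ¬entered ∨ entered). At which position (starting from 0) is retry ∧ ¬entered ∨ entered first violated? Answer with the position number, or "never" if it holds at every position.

3

Check retry ∧ ¬entered ∨ entered at each position in order: 0 ✓, 1 ✓, 2 ✓.
At position 3 the labels are {}, so retry ∧ ¬entered ∨ entered is false there. This is the first violation.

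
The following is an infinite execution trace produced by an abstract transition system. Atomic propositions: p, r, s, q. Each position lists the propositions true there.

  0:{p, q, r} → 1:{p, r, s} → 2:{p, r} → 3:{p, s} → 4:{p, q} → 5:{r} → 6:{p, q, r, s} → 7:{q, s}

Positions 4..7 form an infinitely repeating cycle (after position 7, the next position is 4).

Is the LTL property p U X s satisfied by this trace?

Walking from position 0: X s first holds at position 0, and p holds at every earlier position along the way, so p U X s holds.

Yes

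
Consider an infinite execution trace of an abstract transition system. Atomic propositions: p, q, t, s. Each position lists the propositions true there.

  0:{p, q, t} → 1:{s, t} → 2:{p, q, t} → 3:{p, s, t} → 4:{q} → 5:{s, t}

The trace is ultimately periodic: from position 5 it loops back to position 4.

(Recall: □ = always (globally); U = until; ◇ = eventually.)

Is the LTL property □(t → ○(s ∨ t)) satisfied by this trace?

t → ○(s ∨ t) must hold at every position from 0 onward. It fails at position 3, so □(t → ○(s ∨ t)) is false.
Positions where t holds: 0, 1, 2, 3, 5.
Check ○(s ∨ t) at each: 0→ok, 1→ok, 2→ok, 3→fails, 5→fails.

Violated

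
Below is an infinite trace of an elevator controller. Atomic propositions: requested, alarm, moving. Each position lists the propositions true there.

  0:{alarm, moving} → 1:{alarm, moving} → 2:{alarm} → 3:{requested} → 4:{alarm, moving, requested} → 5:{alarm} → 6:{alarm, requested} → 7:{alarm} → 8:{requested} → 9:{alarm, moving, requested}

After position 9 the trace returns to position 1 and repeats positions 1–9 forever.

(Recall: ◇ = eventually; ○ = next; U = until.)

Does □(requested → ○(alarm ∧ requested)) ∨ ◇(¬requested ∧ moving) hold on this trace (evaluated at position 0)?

requested → ○(alarm ∧ requested) must hold at every position from 0 onward. It fails at position 4, so □(requested → ○(alarm ∧ requested)) is false.
Positions where requested holds: 3, 4, 6, 8, 9.
Check ○(alarm ∧ requested) at each: 3→ok, 4→fails, 6→fails, 8→ok, 9→fails.
¬requested ∧ moving holds at position 0, which is reachable from 0, so ◇(¬requested ∧ moving) holds.
At position 0: □(requested → ○(alarm ∧ requested)) is false; ◇(¬requested ∧ moving) is true; so □(requested → ○(alarm ∧ requested)) ∨ ◇(¬requested ∧ moving) is true.

Holds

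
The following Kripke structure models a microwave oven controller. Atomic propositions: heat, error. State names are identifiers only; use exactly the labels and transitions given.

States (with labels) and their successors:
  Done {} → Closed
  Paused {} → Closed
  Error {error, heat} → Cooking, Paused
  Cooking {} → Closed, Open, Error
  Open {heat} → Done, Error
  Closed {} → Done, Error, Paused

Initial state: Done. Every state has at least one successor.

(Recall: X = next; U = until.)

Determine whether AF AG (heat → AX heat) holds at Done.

States satisfying AG (heat → AX heat): ∅.
States satisfying AF AG (heat → AX heat): ∅.
There is a path from Done along which AG (heat → AX heat) never holds.
Done ∉ Sat(AF AG (heat → AX heat)).

Violated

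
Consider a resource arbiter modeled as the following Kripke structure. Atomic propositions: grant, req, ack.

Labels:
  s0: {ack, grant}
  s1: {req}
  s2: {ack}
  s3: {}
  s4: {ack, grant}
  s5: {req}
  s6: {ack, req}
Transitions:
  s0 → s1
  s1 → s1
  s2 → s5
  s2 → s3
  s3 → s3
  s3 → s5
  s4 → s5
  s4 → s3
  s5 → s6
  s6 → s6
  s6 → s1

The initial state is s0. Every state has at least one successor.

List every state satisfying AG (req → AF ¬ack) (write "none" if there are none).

{s0, s1}

States satisfying req → AF ¬ack: {s0, s1, s2, s3, s4, s5}.
States satisfying AG (req → AF ¬ack): {s0, s1}.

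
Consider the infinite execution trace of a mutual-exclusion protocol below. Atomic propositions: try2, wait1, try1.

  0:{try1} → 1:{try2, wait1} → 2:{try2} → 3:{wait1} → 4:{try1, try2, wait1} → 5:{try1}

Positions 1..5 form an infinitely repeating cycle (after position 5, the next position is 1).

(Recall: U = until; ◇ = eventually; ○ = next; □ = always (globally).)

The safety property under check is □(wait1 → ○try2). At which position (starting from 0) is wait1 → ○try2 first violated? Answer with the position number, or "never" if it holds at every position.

4

Check wait1 → ○try2 at each position in order: 0 ✓, 1 ✓, 2 ✓, 3 ✓.
At position 4 the labels are {try1, try2, wait1} and the next position 5 has {try1}, so wait1 → ○try2 is false there. This is the first violation.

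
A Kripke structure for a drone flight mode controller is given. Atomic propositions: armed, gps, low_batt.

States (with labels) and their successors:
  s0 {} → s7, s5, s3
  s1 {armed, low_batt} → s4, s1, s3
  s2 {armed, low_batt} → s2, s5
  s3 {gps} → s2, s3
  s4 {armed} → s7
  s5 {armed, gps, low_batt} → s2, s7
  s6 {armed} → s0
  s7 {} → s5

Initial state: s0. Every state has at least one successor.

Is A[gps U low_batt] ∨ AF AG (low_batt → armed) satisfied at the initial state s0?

Holds

States satisfying gps: {s3, s5}.
States satisfying low_batt: {s1, s2, s5}.
States satisfying A[gps U low_batt]: {s1, s2, s5}.
States satisfying AG (low_batt → armed): {s0, s1, s2, s3, s4, s5, s6, s7}.
States satisfying AF AG (low_batt → armed): {s0, s1, s2, s3, s4, s5, s6, s7}.
States satisfying A[gps U low_batt] ∨ AF AG (low_batt → armed): {s0, s1, s2, s3, s4, s5, s6, s7}.
s0 ∈ Sat(A[gps U low_batt] ∨ AF AG (low_batt → armed)).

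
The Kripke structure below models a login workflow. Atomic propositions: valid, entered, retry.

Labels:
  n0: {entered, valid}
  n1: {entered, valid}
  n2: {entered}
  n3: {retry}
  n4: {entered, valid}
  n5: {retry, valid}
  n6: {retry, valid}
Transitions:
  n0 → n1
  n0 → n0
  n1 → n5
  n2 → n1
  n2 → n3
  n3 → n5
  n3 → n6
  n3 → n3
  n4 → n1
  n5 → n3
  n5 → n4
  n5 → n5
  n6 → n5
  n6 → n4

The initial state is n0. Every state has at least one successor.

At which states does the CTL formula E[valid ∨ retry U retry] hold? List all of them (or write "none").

{n0, n1, n3, n4, n5, n6}

States satisfying valid ∨ retry: {n0, n1, n3, n4, n5, n6}.
States satisfying retry: {n3, n5, n6}.
States satisfying E[valid ∨ retry U retry]: {n0, n1, n3, n4, n5, n6}.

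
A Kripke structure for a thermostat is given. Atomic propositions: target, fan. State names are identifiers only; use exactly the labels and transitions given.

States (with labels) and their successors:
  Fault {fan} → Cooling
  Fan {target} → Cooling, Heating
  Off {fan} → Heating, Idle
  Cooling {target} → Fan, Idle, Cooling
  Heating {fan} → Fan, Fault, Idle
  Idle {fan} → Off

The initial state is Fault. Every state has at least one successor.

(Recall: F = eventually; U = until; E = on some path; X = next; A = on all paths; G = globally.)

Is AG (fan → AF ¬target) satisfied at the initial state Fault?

Holds

States satisfying fan → AF ¬target: {Fault, Fan, Off, Cooling, Heating, Idle}.
States satisfying AG (fan → AF ¬target): {Fault, Fan, Off, Cooling, Heating, Idle}.
Every state reachable from Fault satisfies fan → AF ¬target.
Fault ∈ Sat(AG (fan → AF ¬target)).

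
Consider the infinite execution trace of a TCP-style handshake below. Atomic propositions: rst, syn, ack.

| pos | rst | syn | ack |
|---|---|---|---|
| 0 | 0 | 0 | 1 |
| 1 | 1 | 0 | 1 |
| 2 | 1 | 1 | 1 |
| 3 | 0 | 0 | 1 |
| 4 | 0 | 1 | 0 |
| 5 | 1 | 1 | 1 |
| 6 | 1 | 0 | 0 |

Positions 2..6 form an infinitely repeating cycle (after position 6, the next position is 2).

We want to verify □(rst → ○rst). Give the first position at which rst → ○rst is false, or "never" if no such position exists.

Check rst → ○rst at each position in order: 0 ✓, 1 ✓.
At position 2 the labels are {ack, rst, syn} and the next position 3 has {ack}, so rst → ○rst is false there. This is the first violation.

2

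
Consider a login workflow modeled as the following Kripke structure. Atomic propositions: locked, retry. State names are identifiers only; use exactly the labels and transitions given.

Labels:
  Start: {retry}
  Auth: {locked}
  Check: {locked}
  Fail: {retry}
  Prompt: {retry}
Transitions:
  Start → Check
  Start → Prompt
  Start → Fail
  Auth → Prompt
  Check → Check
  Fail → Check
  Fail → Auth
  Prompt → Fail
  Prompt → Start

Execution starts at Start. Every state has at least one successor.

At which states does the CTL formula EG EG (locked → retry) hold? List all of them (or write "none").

{Start, Prompt}

States satisfying EG (locked → retry): {Start, Prompt}.
States satisfying EG EG (locked → retry): {Start, Prompt}.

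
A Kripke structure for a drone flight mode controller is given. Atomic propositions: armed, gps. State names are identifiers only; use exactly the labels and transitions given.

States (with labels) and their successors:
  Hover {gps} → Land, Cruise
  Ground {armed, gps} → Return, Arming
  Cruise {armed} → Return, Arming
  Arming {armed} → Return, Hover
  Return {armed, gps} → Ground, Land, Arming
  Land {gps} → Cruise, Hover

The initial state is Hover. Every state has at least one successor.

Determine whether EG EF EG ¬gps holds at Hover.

Violated

States satisfying EF EG ¬gps: ∅.
States satisfying EG EF EG ¬gps: ∅.
No suitable path/successor from Hover witnesses the formula.
Hover ∉ Sat(EG EF EG ¬gps).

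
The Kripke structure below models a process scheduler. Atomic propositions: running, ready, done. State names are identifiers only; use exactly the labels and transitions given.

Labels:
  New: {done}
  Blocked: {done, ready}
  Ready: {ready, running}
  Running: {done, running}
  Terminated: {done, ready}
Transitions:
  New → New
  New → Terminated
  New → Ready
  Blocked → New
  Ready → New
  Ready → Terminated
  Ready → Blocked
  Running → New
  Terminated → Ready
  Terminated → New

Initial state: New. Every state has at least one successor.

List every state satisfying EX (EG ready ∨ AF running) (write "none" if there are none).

{New, Ready, Terminated}

States satisfying EG ready ∨ AF running: {Ready, Running, Terminated}.
States satisfying EX (EG ready ∨ AF running): {New, Ready, Terminated}.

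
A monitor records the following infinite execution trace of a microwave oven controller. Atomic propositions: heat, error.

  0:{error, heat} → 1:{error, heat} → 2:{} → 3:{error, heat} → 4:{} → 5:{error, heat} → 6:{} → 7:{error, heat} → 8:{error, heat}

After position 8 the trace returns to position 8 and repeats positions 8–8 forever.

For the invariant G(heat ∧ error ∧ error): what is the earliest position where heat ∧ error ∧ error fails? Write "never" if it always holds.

2

Check heat ∧ error ∧ error at each position in order: 0 ✓, 1 ✓.
At position 2 the labels are {}, so heat ∧ error ∧ error is false there. This is the first violation.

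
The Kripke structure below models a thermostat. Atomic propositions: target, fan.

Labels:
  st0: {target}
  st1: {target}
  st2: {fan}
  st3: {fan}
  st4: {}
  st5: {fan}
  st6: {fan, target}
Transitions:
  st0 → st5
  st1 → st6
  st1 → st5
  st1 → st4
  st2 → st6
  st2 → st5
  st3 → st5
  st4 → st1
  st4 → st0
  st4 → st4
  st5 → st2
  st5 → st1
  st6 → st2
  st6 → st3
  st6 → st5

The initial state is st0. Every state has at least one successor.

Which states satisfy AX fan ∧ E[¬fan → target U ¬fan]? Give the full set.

States satisfying fan: {st2, st3, st5, st6}.
States satisfying AX fan: {st0, st2, st3, st6}.
States satisfying ¬fan → target: {st0, st1, st2, st3, st5, st6}.
States satisfying ¬fan: {st0, st1, st4}.
States satisfying E[¬fan → target U ¬fan]: {st0, st1, st2, st3, st4, st5, st6}.
States satisfying AX fan ∧ E[¬fan → target U ¬fan]: {st0, st2, st3, st6}.

{st0, st2, st3, st6}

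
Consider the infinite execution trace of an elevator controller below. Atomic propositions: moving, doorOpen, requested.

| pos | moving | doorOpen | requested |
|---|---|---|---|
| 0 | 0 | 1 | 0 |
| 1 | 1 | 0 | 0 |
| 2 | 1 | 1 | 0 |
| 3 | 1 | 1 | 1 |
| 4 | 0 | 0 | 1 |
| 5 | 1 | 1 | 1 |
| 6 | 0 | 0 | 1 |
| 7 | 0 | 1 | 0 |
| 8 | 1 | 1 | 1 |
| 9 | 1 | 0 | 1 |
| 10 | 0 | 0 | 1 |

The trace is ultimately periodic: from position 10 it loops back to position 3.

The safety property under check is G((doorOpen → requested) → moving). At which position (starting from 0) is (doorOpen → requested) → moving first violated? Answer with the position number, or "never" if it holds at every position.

Check (doorOpen → requested) → moving at each position in order: 0 ✓, 1 ✓, 2 ✓, 3 ✓.
At position 4 the labels are {requested}, so (doorOpen → requested) → moving is false there. This is the first violation.

4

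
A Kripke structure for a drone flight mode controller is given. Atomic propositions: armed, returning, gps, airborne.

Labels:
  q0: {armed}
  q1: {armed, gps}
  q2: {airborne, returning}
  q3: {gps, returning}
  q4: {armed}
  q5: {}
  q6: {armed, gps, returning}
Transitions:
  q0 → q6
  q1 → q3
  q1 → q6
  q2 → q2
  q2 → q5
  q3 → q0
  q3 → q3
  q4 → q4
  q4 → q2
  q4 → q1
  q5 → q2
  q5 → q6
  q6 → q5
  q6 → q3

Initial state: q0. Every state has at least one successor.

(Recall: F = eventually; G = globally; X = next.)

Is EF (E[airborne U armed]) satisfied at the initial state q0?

Holds

States satisfying E[airborne U armed]: {q0, q1, q4, q6}.
States satisfying EF (E[airborne U armed]): {q0, q1, q2, q3, q4, q5, q6}.
Some path from q0 reaches a state where E[airborne U armed] holds.
q0 ∈ Sat(EF (E[airborne U armed])).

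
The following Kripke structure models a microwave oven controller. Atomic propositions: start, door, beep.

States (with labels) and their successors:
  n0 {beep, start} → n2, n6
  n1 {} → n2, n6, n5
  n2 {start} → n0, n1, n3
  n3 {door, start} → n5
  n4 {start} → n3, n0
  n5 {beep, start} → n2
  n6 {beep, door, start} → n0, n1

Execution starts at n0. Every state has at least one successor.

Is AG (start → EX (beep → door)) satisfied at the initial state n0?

Does not hold

States satisfying start → EX (beep → door): {n0, n1, n2, n4, n5, n6}.
States satisfying AG (start → EX (beep → door)): ∅.
n3 is reachable from n0 and violates start → EX (beep → door), so AG fails at n0.
n0 ∉ Sat(AG (start → EX (beep → door))).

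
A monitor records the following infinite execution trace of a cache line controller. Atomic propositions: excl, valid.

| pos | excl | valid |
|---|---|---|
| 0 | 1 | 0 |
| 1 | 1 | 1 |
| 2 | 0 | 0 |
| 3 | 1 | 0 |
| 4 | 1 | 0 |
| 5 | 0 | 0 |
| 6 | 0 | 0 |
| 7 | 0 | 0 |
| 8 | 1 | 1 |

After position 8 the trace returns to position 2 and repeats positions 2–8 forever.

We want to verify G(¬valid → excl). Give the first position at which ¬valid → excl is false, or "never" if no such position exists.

Check ¬valid → excl at each position in order: 0 ✓, 1 ✓.
At position 2 the labels are {}, so ¬valid → excl is false there. This is the first violation.

2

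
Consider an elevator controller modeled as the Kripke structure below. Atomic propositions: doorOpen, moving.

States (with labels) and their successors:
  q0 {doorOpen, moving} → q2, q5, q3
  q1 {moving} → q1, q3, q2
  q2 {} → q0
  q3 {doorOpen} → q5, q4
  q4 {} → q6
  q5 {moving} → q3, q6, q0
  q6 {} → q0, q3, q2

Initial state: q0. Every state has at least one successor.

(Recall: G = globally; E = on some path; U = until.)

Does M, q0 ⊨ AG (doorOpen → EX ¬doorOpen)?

States satisfying doorOpen → EX ¬doorOpen: {q0, q1, q2, q3, q4, q5, q6}.
States satisfying AG (doorOpen → EX ¬doorOpen): {q0, q1, q2, q3, q4, q5, q6}.
Every state reachable from q0 satisfies doorOpen → EX ¬doorOpen.
q0 ∈ Sat(AG (doorOpen → EX ¬doorOpen)).

Holds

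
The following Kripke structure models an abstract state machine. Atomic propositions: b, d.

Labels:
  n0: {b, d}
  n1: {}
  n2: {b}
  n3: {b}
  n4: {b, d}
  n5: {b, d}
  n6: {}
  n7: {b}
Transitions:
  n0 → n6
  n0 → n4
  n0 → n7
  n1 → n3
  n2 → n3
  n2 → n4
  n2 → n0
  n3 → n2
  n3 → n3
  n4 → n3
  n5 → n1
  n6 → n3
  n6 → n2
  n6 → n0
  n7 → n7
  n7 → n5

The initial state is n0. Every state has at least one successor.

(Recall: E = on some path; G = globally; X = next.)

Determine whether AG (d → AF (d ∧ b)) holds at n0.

States satisfying d → AF (d ∧ b): {n0, n1, n2, n3, n4, n5, n6, n7}.
States satisfying AG (d → AF (d ∧ b)): {n0, n1, n2, n3, n4, n5, n6, n7}.
Every state reachable from n0 satisfies d → AF (d ∧ b).
n0 ∈ Sat(AG (d → AF (d ∧ b))).

Satisfied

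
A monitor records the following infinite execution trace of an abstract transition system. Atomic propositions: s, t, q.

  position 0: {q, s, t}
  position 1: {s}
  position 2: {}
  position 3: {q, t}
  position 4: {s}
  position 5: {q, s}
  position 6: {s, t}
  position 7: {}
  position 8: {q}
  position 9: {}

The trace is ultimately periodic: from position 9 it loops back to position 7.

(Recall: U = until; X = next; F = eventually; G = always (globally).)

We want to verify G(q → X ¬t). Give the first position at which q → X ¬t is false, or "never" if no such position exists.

5

Check q → X ¬t at each position in order: 0 ✓, 1 ✓, 2 ✓, 3 ✓, 4 ✓.
At position 5 the labels are {q, s} and the next position 6 has {s, t}, so q → X ¬t is false there. This is the first violation.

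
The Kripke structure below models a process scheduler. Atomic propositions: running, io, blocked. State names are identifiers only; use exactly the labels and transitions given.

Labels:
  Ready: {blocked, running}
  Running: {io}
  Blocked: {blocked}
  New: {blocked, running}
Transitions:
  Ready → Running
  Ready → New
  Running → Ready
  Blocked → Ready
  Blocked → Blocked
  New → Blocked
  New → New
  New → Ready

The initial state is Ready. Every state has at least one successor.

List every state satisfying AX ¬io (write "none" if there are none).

{Running, Blocked, New}

States satisfying ¬io: {Ready, Blocked, New}.
States satisfying AX ¬io: {Running, Blocked, New}.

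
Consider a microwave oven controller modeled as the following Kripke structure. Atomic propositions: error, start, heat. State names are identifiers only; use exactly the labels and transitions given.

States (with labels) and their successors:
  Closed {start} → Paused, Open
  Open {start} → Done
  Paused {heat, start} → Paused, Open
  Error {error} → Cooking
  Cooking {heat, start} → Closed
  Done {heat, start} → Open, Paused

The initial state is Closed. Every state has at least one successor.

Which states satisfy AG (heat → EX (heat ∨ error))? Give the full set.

States satisfying heat → EX (heat ∨ error): {Closed, Open, Paused, Error, Done}.
States satisfying AG (heat → EX (heat ∨ error)): {Closed, Open, Paused, Done}.

{Closed, Open, Paused, Done}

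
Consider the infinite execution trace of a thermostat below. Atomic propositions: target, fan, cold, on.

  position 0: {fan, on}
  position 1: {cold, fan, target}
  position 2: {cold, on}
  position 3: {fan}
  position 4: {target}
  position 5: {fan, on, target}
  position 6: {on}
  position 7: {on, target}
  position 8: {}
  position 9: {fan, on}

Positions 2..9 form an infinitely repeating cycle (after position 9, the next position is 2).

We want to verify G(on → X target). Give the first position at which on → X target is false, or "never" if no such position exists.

2

Check on → X target at each position in order: 0 ✓, 1 ✓.
At position 2 the labels are {cold, on} and the next position 3 has {fan}, so on → X target is false there. This is the first violation.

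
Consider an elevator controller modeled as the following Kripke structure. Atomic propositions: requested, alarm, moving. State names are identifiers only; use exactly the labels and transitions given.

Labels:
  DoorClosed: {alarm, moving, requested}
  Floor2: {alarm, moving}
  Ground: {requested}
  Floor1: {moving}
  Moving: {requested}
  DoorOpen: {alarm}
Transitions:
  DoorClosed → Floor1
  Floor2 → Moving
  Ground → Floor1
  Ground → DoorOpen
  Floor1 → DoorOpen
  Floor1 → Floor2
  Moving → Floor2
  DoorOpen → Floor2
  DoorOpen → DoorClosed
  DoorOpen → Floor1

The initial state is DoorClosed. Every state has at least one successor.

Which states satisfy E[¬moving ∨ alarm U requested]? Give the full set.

States satisfying ¬moving ∨ alarm: {DoorClosed, Floor2, Ground, Moving, DoorOpen}.
States satisfying requested: {DoorClosed, Ground, Moving}.
States satisfying E[¬moving ∨ alarm U requested]: {DoorClosed, Floor2, Ground, Moving, DoorOpen}.

{DoorClosed, Floor2, Ground, Moving, DoorOpen}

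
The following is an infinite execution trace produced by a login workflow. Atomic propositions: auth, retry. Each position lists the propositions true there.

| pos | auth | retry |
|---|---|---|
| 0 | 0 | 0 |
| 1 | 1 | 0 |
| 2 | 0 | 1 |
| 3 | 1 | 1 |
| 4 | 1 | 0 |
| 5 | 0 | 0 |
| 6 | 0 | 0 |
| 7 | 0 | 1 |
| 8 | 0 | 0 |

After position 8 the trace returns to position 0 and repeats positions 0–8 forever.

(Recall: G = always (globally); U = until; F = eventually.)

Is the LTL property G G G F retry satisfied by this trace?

G G F retry holds at every position 0..8, and those are all positions ever visited, so G G G F retry holds.

Yes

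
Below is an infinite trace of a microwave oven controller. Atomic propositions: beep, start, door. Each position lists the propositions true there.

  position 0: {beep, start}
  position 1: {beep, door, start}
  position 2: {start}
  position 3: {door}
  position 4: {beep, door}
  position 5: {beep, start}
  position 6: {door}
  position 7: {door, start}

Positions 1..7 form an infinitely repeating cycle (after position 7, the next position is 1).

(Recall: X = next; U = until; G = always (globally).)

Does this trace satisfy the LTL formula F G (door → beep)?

No

G (door → beep) is false at every position 0..7, so it never becomes true and F G (door → beep) fails.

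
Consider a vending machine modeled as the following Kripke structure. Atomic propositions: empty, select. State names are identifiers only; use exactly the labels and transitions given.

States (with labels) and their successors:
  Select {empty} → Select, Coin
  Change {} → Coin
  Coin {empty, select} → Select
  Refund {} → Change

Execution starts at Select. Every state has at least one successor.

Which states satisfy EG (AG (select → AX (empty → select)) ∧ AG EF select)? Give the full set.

none

States satisfying AG (select → AX (empty → select)) ∧ AG EF select: ∅.
States satisfying EG (AG (select → AX (empty → select)) ∧ AG EF select): ∅.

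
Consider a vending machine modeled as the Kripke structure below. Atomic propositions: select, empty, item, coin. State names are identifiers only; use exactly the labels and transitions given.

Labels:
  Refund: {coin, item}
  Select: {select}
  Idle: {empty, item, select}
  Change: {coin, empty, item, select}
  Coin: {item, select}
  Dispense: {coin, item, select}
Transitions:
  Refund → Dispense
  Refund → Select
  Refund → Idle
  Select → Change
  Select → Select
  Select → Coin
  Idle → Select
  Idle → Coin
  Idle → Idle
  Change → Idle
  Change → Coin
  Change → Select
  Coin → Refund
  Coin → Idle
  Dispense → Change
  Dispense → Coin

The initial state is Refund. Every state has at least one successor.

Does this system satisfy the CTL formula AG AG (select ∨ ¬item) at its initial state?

Violated

States satisfying AG (select ∨ ¬item): ∅.
States satisfying AG AG (select ∨ ¬item): ∅.
Change is reachable from Refund and violates AG (select ∨ ¬item), so AG fails at Refund.
Refund ∉ Sat(AG AG (select ∨ ¬item)).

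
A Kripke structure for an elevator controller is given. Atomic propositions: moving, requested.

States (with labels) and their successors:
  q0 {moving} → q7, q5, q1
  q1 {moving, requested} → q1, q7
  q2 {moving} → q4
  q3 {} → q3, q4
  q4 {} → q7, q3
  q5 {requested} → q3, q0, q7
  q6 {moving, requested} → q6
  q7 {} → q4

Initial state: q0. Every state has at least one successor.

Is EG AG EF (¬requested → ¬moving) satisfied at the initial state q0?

States satisfying AG EF (¬requested → ¬moving): {q0, q1, q2, q3, q4, q5, q6, q7}.
States satisfying EG AG EF (¬requested → ¬moving): {q0, q1, q2, q3, q4, q5, q6, q7}.
q0 ∈ Sat(EG AG EF (¬requested → ¬moving)).

Holds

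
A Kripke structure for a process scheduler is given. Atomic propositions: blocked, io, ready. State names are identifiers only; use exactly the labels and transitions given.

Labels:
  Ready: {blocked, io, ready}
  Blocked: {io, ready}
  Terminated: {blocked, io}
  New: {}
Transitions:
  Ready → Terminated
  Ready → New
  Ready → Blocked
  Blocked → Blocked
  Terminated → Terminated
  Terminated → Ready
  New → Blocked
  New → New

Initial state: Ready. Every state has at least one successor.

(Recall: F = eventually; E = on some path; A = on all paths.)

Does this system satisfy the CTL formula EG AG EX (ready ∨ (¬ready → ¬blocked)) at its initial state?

States satisfying AG EX (ready ∨ (¬ready → ¬blocked)): {Ready, Blocked, Terminated, New}.
States satisfying EG AG EX (ready ∨ (¬ready → ¬blocked)): {Ready, Blocked, Terminated, New}.
Ready ∈ Sat(EG AG EX (ready ∨ (¬ready → ¬blocked))).

Satisfied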